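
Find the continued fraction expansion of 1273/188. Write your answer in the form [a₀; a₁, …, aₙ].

[6; 1, 3, 2, 1, 2, 5]

Apply division with remainder until the remainder is 0:
1273 = 6·188 + 145, so a_0 = 6
188 = 1·145 + 43, so a_1 = 1
145 = 3·43 + 16, so a_2 = 3
43 = 2·16 + 11, so a_3 = 2
16 = 1·11 + 5, so a_4 = 1
11 = 2·5 + 1, so a_5 = 2
5 = 5·1 + 0, so a_6 = 5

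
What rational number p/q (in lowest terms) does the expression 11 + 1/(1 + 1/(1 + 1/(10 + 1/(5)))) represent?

1233/107

Starting at the tail and folding back:
Start with 5.
10 + 1/(5/1) = 10 + 1/5 = 51/5
1 + 1/(51/5) = 1 + 5/51 = 56/51
1 + 1/(56/51) = 1 + 51/56 = 107/56
11 + 1/(107/56) = 11 + 56/107 = 1233/107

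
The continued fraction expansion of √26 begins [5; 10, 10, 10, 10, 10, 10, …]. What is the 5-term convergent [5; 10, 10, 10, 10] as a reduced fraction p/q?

Start with 10.
10 + 1/(10/1) = 10 + 1/10 = 101/10
10 + 1/(101/10) = 10 + 10/101 = 1020/101
10 + 1/(1020/101) = 10 + 101/1020 = 10301/1020
5 + 1/(10301/1020) = 5 + 1020/10301 = 52525/10301

52525/10301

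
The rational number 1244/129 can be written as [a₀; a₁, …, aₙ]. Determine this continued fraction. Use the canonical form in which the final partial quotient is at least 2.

1244 = 9·129 + 83, so a_0 = 9
129 = 1·83 + 46, so a_1 = 1
83 = 1·46 + 37, so a_2 = 1
46 = 1·37 + 9, so a_3 = 1
37 = 4·9 + 1, so a_4 = 4
9 = 9·1 + 0, so a_5 = 9

[9; 1, 1, 1, 4, 9]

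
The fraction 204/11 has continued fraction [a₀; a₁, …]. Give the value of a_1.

1

Apply division with remainder until the remainder is 0:
204 = 18·11 + 6, so a_0 = 18
11 = 1·6 + 5, so a_1 = 1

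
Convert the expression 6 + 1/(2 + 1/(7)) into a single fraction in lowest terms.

Starting at the tail and folding back:
Start with 7.
2 + 1/(7/1) = 2 + 1/7 = 15/7
6 + 1/(15/7) = 6 + 7/15 = 97/15

97/15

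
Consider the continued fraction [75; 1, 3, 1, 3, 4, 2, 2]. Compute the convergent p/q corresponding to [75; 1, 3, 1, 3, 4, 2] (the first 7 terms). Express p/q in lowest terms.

13718/181

Compute successive convergents:
a_0 = 75: 75/1
a_1 = 1: 76/1
a_2 = 3: 303/4
a_3 = 1: 379/5
a_4 = 3: 1440/19
a_5 = 4: 6139/81
a_6 = 2: 13718/181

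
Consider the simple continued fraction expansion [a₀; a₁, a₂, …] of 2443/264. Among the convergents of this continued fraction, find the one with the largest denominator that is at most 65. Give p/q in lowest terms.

List convergents until the denominator exceeds the bound:
a_0 = 9: 9/1  (≤ bound)
a_1 = 3: 28/3  (≤ bound)
a_2 = 1: 37/4  (≤ bound)
a_3 = 15: 583/63  (≤ bound)
a_4 = 1: 620/67  (> 65, stop)

583/63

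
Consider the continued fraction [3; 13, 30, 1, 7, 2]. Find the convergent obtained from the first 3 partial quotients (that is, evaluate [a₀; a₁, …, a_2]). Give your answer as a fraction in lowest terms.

Start with 30.
13 + 1/(30/1) = 13 + 1/30 = 391/30
3 + 1/(391/30) = 3 + 30/391 = 1203/391

1203/391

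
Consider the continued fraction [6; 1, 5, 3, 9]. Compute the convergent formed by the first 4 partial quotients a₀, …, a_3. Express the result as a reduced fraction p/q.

Build up convergents one term at a time:
a_0 = 6: 6/1
a_1 = 1: 7/1
a_2 = 5: 41/6
a_3 = 3: 130/19

130/19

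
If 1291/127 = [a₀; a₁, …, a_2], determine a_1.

6

Run the Euclidean algorithm, recording each quotient:
⌊1291/127⌋ = 10, remainder 21
⌊127/21⌋ = 6, remainder 1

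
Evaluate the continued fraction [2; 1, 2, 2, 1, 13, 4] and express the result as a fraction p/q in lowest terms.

1507/558

Start with 4.
13 + 1/(4/1) = 13 + 1/4 = 53/4
1 + 1/(53/4) = 1 + 4/53 = 57/53
2 + 1/(57/53) = 2 + 53/57 = 167/57
2 + 1/(167/57) = 2 + 57/167 = 391/167
1 + 1/(391/167) = 1 + 167/391 = 558/391
2 + 1/(558/391) = 2 + 391/558 = 1507/558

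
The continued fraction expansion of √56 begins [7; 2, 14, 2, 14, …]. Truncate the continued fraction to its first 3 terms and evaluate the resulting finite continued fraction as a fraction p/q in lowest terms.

217/29

Start with 14.
2 + 1/(14/1) = 2 + 1/14 = 29/14
7 + 1/(29/14) = 7 + 14/29 = 217/29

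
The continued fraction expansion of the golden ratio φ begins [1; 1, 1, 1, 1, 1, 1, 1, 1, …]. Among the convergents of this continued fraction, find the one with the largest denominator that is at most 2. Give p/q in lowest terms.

3/2

List convergents until the denominator exceeds the bound:
a_0 = 1: 1/1  (≤ bound)
a_1 = 1: 2/1  (≤ bound)
a_2 = 1: 3/2  (≤ bound)
a_3 = 1: 5/3  (> 2, stop)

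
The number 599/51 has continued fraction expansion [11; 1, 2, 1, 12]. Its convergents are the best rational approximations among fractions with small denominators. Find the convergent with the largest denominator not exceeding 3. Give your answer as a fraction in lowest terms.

List convergents until the denominator exceeds the bound:
a_0 = 11: 11/1  (≤ bound)
a_1 = 1: 12/1  (≤ bound)
a_2 = 2: 35/3  (≤ bound)
a_3 = 1: 47/4  (> 3, stop)

35/3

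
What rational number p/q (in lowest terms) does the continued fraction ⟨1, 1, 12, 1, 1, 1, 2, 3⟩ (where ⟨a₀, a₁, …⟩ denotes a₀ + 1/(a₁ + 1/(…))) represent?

709/368

a_0 = 1: 1/1
a_1 = 1: 2/1
a_2 = 12: 25/13
a_3 = 1: 27/14
a_4 = 1: 52/27
a_5 = 1: 79/41
a_6 = 2: 210/109
a_7 = 3: 709/368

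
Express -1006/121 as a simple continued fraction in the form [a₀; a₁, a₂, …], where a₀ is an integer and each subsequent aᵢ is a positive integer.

[-9; 1, 2, 5, 2, 3]

-1006 ÷ 121 → quotient -9, remainder 83
121 ÷ 83 → quotient 1, remainder 38
83 ÷ 38 → quotient 2, remainder 7
38 ÷ 7 → quotient 5, remainder 3
7 ÷ 3 → quotient 2, remainder 1
3 ÷ 1 → quotient 3, remainder 0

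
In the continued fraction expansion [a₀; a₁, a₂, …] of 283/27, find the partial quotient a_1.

283 = 10·27 + 13, so a_0 = 10
27 = 2·13 + 1, so a_1 = 2

2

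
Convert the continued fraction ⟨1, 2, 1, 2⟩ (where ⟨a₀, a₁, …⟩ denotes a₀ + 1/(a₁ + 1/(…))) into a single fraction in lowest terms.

Start with 2.
1 + 1/(2/1) = 1 + 1/2 = 3/2
2 + 1/(3/2) = 2 + 2/3 = 8/3
1 + 1/(8/3) = 1 + 3/8 = 11/8

11/8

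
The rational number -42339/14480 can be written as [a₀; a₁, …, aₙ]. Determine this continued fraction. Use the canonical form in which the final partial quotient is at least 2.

Repeatedly divide and take the remainder:
⌊-42339/14480⌋ = -3, remainder 1101
⌊14480/1101⌋ = 13, remainder 167
⌊1101/167⌋ = 6, remainder 99
⌊167/99⌋ = 1, remainder 68
⌊99/68⌋ = 1, remainder 31
⌊68/31⌋ = 2, remainder 6
⌊31/6⌋ = 5, remainder 1
⌊6/1⌋ = 6, remainder 0

[-3; 13, 6, 1, 1, 2, 5, 6]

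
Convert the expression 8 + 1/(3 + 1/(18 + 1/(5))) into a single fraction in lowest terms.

a_0 = 8: 8/1
a_1 = 3: 25/3
a_2 = 18: 458/55
a_3 = 5: 2315/278

2315/278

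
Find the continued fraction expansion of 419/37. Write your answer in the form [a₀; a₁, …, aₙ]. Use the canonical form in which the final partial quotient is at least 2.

⌊419/37⌋ = 11, remainder 12
⌊37/12⌋ = 3, remainder 1
⌊12/1⌋ = 12, remainder 0

[11; 3, 12]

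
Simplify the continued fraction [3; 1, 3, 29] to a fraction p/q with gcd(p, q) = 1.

Start with 29.
3 + 1/(29/1) = 3 + 1/29 = 88/29
1 + 1/(88/29) = 1 + 29/88 = 117/88
3 + 1/(117/88) = 3 + 88/117 = 439/117

439/117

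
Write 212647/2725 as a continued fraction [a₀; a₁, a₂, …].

212647 = 78·2725 + 97, so a_0 = 78
2725 = 28·97 + 9, so a_1 = 28
97 = 10·9 + 7, so a_2 = 10
9 = 1·7 + 2, so a_3 = 1
7 = 3·2 + 1, so a_4 = 3
2 = 2·1 + 0, so a_5 = 2

[78; 28, 10, 1, 3, 2]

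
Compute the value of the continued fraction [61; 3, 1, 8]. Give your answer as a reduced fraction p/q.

2144/35

Collapse the nested fraction from the inside out:
Start with 8.
1 + 1/(8/1) = 1 + 1/8 = 9/8
3 + 1/(9/8) = 3 + 8/9 = 35/9
61 + 1/(35/9) = 61 + 9/35 = 2144/35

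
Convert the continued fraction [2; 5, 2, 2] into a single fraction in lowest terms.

59/27

Start with 2.
2 + 1/(2/1) = 2 + 1/2 = 5/2
5 + 1/(5/2) = 5 + 2/5 = 27/5
2 + 1/(27/5) = 2 + 5/27 = 59/27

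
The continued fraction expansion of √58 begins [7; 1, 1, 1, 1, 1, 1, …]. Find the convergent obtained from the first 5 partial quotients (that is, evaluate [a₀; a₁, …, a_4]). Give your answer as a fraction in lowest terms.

Use the convergent recurrence hₖ = aₖ·hₖ₋₁ + hₖ₋₂ (and likewise for the denominators kₖ):
a_0 = 7: 7/1
a_1 = 1: 8/1
a_2 = 1: 15/2
a_3 = 1: 23/3
a_4 = 1: 38/5

38/5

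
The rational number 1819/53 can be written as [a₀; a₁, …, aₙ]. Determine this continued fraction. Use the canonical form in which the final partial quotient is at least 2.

Apply division with remainder until the remainder is 0:
⌊1819/53⌋ = 34, remainder 17
⌊53/17⌋ = 3, remainder 2
⌊17/2⌋ = 8, remainder 1
⌊2/1⌋ = 2, remainder 0

[34; 3, 8, 2]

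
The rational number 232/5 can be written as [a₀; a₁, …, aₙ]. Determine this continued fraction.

Apply division with remainder until the remainder is 0:
⌊232/5⌋ = 46, remainder 2
⌊5/2⌋ = 2, remainder 1
⌊2/1⌋ = 2, remainder 0

[46; 2, 2]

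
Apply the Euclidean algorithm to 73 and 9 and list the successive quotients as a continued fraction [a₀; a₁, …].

[8; 9]

⌊73/9⌋ = 8, remainder 1
⌊9/1⌋ = 9, remainder 0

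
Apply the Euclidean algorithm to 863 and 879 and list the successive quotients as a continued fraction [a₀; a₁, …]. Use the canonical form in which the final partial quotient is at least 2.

[0; 1, 53, 1, 15]

863 = 0·879 + 863, so a_0 = 0
879 = 1·863 + 16, so a_1 = 1
863 = 53·16 + 15, so a_2 = 53
16 = 1·15 + 1, so a_3 = 1
15 = 15·1 + 0, so a_4 = 15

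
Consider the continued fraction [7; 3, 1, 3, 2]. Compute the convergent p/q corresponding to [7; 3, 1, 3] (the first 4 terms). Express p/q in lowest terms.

Collapse the nested fraction from the inside out:
Start with 3.
1 + 1/(3/1) = 1 + 1/3 = 4/3
3 + 1/(4/3) = 3 + 3/4 = 15/4
7 + 1/(15/4) = 7 + 4/15 = 109/15

109/15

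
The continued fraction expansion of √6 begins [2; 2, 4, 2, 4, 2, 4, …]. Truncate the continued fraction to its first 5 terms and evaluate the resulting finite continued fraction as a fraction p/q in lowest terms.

218/89

Start with 4.
2 + 1/(4/1) = 2 + 1/4 = 9/4
4 + 1/(9/4) = 4 + 4/9 = 40/9
2 + 1/(40/9) = 2 + 9/40 = 89/40
2 + 1/(89/40) = 2 + 40/89 = 218/89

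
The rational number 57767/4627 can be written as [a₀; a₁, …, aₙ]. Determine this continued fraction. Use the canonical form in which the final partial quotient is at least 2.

Run the Euclidean algorithm, recording each quotient:
57767 = 12·4627 + 2243, so a_0 = 12
4627 = 2·2243 + 141, so a_1 = 2
2243 = 15·141 + 128, so a_2 = 15
141 = 1·128 + 13, so a_3 = 1
128 = 9·13 + 11, so a_4 = 9
13 = 1·11 + 2, so a_5 = 1
11 = 5·2 + 1, so a_6 = 5
2 = 2·1 + 0, so a_7 = 2

[12; 2, 15, 1, 9, 1, 5, 2]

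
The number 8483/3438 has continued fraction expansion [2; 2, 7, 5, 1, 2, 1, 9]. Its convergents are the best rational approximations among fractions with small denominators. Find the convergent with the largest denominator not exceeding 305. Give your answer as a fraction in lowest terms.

644/261

a_0 = 2: 2/1  (≤ bound)
a_1 = 2: 5/2  (≤ bound)
a_2 = 7: 37/15  (≤ bound)
a_3 = 5: 190/77  (≤ bound)
a_4 = 1: 227/92  (≤ bound)
a_5 = 2: 644/261  (≤ bound)
a_6 = 1: 871/353  (> 305, stop)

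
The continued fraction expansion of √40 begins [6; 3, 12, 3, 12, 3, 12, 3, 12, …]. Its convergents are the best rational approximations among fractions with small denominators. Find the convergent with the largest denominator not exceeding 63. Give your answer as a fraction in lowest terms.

234/37

List convergents until the denominator exceeds the bound:
a_0 = 6: 6/1  (≤ bound)
a_1 = 3: 19/3  (≤ bound)
a_2 = 12: 234/37  (≤ bound)
a_3 = 3: 721/114  (> 63, stop)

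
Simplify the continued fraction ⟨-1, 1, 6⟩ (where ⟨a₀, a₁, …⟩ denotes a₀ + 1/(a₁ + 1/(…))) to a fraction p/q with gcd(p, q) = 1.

-1/7

Build up convergents one term at a time:
a_0 = -1: -1/1
a_1 = 1: 0/1
a_2 = 6: -1/7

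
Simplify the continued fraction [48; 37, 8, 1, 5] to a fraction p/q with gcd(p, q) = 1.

Build up convergents one term at a time:
a_0 = 48: 48/1
a_1 = 37: 1777/37
a_2 = 8: 14264/297
a_3 = 1: 16041/334
a_4 = 5: 94469/1967

94469/1967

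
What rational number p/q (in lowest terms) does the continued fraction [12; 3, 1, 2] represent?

135/11

Start with 2.
1 + 1/(2/1) = 1 + 1/2 = 3/2
3 + 1/(3/2) = 3 + 2/3 = 11/3
12 + 1/(11/3) = 12 + 3/11 = 135/11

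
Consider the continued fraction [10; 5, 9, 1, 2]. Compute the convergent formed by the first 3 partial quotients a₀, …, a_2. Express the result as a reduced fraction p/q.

Work from the innermost term outward:
Start with 9.
5 + 1/(9/1) = 5 + 1/9 = 46/9
10 + 1/(46/9) = 10 + 9/46 = 469/46

469/46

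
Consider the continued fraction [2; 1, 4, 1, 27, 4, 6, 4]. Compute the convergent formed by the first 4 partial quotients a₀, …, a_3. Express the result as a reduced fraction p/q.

17/6

Start with 1.
4 + 1/(1/1) = 4 + 1/1 = 5/1
1 + 1/(5/1) = 1 + 1/5 = 6/5
2 + 1/(6/5) = 2 + 5/6 = 17/6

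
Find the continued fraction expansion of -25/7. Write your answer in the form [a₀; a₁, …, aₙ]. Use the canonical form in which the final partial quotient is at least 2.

-25 = -4·7 + 3, so a_0 = -4
7 = 2·3 + 1, so a_1 = 2
3 = 3·1 + 0, so a_2 = 3

[-4; 2, 3]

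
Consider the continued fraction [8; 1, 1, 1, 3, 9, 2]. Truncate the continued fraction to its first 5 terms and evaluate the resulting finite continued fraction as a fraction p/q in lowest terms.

a_0 = 8: 8/1
a_1 = 1: 9/1
a_2 = 1: 17/2
a_3 = 1: 26/3
a_4 = 3: 95/11

95/11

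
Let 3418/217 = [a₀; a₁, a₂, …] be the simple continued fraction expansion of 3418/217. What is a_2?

Apply division with remainder until the remainder is 0:
⌊3418/217⌋ = 15, remainder 163
⌊217/163⌋ = 1, remainder 54
⌊163/54⌋ = 3, remainder 1

3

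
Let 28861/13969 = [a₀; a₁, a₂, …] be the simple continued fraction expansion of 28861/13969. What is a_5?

28861 ÷ 13969 → quotient 2, remainder 923
13969 ÷ 923 → quotient 15, remainder 124
923 ÷ 124 → quotient 7, remainder 55
124 ÷ 55 → quotient 2, remainder 14
55 ÷ 14 → quotient 3, remainder 13
14 ÷ 13 → quotient 1, remainder 1

1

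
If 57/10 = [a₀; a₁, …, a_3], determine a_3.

57 ÷ 10 → quotient 5, remainder 7
10 ÷ 7 → quotient 1, remainder 3
7 ÷ 3 → quotient 2, remainder 1
3 ÷ 1 → quotient 3, remainder 0

3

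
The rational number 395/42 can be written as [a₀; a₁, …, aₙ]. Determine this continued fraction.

[9; 2, 2, 8]

Apply division with remainder until the remainder is 0:
395 ÷ 42 → quotient 9, remainder 17
42 ÷ 17 → quotient 2, remainder 8
17 ÷ 8 → quotient 2, remainder 1
8 ÷ 1 → quotient 8, remainder 0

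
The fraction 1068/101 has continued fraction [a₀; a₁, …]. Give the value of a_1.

1

⌊1068/101⌋ = 10, remainder 58
⌊101/58⌋ = 1, remainder 43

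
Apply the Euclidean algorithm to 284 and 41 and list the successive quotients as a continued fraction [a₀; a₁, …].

284 ÷ 41 → quotient 6, remainder 38
41 ÷ 38 → quotient 1, remainder 3
38 ÷ 3 → quotient 12, remainder 2
3 ÷ 2 → quotient 1, remainder 1
2 ÷ 1 → quotient 2, remainder 0

[6; 1, 12, 1, 2]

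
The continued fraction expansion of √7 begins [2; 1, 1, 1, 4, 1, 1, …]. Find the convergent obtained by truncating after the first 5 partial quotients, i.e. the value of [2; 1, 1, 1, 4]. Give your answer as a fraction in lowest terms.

Work from the innermost term outward:
Start with 4.
1 + 1/(4/1) = 1 + 1/4 = 5/4
1 + 1/(5/4) = 1 + 4/5 = 9/5
1 + 1/(9/5) = 1 + 5/9 = 14/9
2 + 1/(14/9) = 2 + 9/14 = 37/14

37/14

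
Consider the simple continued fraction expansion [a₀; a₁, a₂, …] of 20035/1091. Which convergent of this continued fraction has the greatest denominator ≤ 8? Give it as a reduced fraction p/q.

147/8

a_0 = 18: 18/1  (≤ bound)
a_1 = 2: 37/2  (≤ bound)
a_2 = 1: 55/3  (≤ bound)
a_3 = 2: 147/8  (≤ bound)
a_4 = 1: 202/11  (> 8, stop)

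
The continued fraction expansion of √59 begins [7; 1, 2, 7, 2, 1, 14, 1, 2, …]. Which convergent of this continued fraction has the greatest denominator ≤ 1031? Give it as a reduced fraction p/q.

7781/1013

a_0 = 7: 7/1  (≤ bound)
a_1 = 1: 8/1  (≤ bound)
a_2 = 2: 23/3  (≤ bound)
a_3 = 7: 169/22  (≤ bound)
a_4 = 2: 361/47  (≤ bound)
a_5 = 1: 530/69  (≤ bound)
a_6 = 14: 7781/1013  (≤ bound)
a_7 = 1: 8311/1082  (> 1031, stop)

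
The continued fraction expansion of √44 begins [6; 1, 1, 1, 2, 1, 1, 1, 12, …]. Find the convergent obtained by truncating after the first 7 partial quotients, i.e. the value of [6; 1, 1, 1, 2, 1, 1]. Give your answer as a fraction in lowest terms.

126/19

Starting at the tail and folding back:
Start with 1.
1 + 1/(1/1) = 1 + 1/1 = 2/1
2 + 1/(2/1) = 2 + 1/2 = 5/2
1 + 1/(5/2) = 1 + 2/5 = 7/5
1 + 1/(7/5) = 1 + 5/7 = 12/7
1 + 1/(12/7) = 1 + 7/12 = 19/12
6 + 1/(19/12) = 6 + 12/19 = 126/19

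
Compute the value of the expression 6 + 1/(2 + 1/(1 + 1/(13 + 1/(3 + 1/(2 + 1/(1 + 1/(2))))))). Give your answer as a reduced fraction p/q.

Use the convergent recurrence hₖ = aₖ·hₖ₋₁ + hₖ₋₂ (and likewise for the denominators kₖ):
a_0 = 6: 6/1
a_1 = 2: 13/2
a_2 = 1: 19/3
a_3 = 13: 260/41
a_4 = 3: 799/126
a_5 = 2: 1858/293
a_6 = 1: 2657/419
a_7 = 2: 7172/1131

7172/1131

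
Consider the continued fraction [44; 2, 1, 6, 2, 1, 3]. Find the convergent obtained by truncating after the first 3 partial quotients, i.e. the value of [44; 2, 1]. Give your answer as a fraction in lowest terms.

133/3

Starting at the tail and folding back:
Start with 1.
2 + 1/(1/1) = 2 + 1/1 = 3/1
44 + 1/(3/1) = 44 + 1/3 = 133/3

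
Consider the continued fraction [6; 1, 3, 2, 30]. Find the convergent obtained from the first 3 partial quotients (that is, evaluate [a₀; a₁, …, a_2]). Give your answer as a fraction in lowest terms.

27/4

a_0 = 6: 6/1
a_1 = 1: 7/1
a_2 = 3: 27/4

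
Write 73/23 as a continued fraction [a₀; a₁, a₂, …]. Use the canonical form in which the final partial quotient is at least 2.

73 ÷ 23 → quotient 3, remainder 4
23 ÷ 4 → quotient 5, remainder 3
4 ÷ 3 → quotient 1, remainder 1
3 ÷ 1 → quotient 3, remainder 0

[3; 5, 1, 3]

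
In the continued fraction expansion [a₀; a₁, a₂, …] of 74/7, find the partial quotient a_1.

1

⌊74/7⌋ = 10, remainder 4
⌊7/4⌋ = 1, remainder 3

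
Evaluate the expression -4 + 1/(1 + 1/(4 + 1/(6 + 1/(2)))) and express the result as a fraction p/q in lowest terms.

Start with 2.
6 + 1/(2/1) = 6 + 1/2 = 13/2
4 + 1/(13/2) = 4 + 2/13 = 54/13
1 + 1/(54/13) = 1 + 13/54 = 67/54
-4 + 1/(67/54) = -4 + 54/67 = -214/67

-214/67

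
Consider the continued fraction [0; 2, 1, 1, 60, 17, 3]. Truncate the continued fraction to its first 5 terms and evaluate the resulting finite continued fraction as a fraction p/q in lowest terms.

121/303

Build up convergents one term at a time:
a_0 = 0: 0/1
a_1 = 2: 1/2
a_2 = 1: 1/3
a_3 = 1: 2/5
a_4 = 60: 121/303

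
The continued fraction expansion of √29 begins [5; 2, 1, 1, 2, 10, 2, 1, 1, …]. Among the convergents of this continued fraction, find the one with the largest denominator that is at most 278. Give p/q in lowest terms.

a_0 = 5: 5/1  (≤ bound)
a_1 = 2: 11/2  (≤ bound)
a_2 = 1: 16/3  (≤ bound)
a_3 = 1: 27/5  (≤ bound)
a_4 = 2: 70/13  (≤ bound)
a_5 = 10: 727/135  (≤ bound)
a_6 = 2: 1524/283  (> 278, stop)

727/135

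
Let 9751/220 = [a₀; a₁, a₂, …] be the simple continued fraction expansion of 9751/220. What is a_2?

10

Apply division with remainder until the remainder is 0:
⌊9751/220⌋ = 44, remainder 71
⌊220/71⌋ = 3, remainder 7
⌊71/7⌋ = 10, remainder 1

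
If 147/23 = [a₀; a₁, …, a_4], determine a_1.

2

147 ÷ 23 → quotient 6, remainder 9
23 ÷ 9 → quotient 2, remainder 5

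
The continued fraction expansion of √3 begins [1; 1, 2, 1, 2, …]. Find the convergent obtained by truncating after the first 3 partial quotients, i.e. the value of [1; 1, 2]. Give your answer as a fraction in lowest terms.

Compute successive convergents:
a_0 = 1: 1/1
a_1 = 1: 2/1
a_2 = 2: 5/3

5/3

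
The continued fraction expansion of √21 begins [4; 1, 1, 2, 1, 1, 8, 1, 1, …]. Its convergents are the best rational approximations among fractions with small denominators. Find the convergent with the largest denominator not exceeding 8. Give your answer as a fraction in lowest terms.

a_0 = 4: 4/1  (≤ bound)
a_1 = 1: 5/1  (≤ bound)
a_2 = 1: 9/2  (≤ bound)
a_3 = 2: 23/5  (≤ bound)
a_4 = 1: 32/7  (≤ bound)
a_5 = 1: 55/12  (> 8, stop)

32/7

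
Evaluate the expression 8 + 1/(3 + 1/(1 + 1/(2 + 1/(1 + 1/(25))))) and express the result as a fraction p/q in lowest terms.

a_0 = 8: 8/1
a_1 = 3: 25/3
a_2 = 1: 33/4
a_3 = 2: 91/11
a_4 = 1: 124/15
a_5 = 25: 3191/386

3191/386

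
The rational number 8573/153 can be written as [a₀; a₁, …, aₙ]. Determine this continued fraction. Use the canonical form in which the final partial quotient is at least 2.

[56; 30, 1, 1, 2]

⌊8573/153⌋ = 56, remainder 5
⌊153/5⌋ = 30, remainder 3
⌊5/3⌋ = 1, remainder 2
⌊3/2⌋ = 1, remainder 1
⌊2/1⌋ = 2, remainder 0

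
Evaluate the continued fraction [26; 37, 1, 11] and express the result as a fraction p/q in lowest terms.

Start with 11.
1 + 1/(11/1) = 1 + 1/11 = 12/11
37 + 1/(12/11) = 37 + 11/12 = 455/12
26 + 1/(455/12) = 26 + 12/455 = 11842/455

11842/455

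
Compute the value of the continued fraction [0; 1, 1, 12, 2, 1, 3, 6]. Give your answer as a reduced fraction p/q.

Use the convergent recurrence hₖ = aₖ·hₖ₋₁ + hₖ₋₂ (and likewise for the denominators kₖ):
a_0 = 0: 0/1
a_1 = 1: 1/1
a_2 = 1: 1/2
a_3 = 12: 13/25
a_4 = 2: 27/52
a_5 = 1: 40/77
a_6 = 3: 147/283
a_7 = 6: 922/1775

922/1775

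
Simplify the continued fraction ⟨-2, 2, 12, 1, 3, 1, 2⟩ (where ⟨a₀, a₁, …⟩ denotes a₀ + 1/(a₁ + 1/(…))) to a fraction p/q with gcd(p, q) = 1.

-565/372

Compute successive convergents:
a_0 = -2: -2/1
a_1 = 2: -3/2
a_2 = 12: -38/25
a_3 = 1: -41/27
a_4 = 3: -161/106
a_5 = 1: -202/133
a_6 = 2: -565/372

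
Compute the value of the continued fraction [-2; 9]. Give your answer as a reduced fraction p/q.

Start with 9.
-2 + 1/(9/1) = -2 + 1/9 = -17/9

-17/9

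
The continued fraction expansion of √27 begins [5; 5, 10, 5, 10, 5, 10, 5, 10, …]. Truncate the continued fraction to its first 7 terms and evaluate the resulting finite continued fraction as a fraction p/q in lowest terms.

a_0 = 5: 5/1
a_1 = 5: 26/5
a_2 = 10: 265/51
a_3 = 5: 1351/260
a_4 = 10: 13775/2651
a_5 = 5: 70226/13515
a_6 = 10: 716035/137801

716035/137801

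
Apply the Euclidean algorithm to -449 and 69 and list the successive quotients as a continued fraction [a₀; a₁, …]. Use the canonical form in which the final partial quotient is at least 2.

-449 ÷ 69 → quotient -7, remainder 34
69 ÷ 34 → quotient 2, remainder 1
34 ÷ 1 → quotient 34, remainder 0

[-7; 2, 34]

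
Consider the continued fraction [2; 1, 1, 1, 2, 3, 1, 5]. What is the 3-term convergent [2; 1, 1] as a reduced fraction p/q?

Start with 1.
1 + 1/(1/1) = 1 + 1/1 = 2/1
2 + 1/(2/1) = 2 + 1/2 = 5/2

5/2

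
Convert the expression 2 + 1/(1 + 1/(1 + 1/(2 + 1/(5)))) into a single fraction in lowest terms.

70/27

a_0 = 2: 2/1
a_1 = 1: 3/1
a_2 = 1: 5/2
a_3 = 2: 13/5
a_4 = 5: 70/27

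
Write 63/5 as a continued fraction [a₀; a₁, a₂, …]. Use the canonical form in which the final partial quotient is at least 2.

Run the Euclidean algorithm, recording each quotient:
63 ÷ 5 → quotient 12, remainder 3
5 ÷ 3 → quotient 1, remainder 2
3 ÷ 2 → quotient 1, remainder 1
2 ÷ 1 → quotient 2, remainder 0

[12; 1, 1, 2]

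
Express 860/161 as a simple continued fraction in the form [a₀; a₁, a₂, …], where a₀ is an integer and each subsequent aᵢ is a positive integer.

[5; 2, 1, 12, 1, 3]

860 ÷ 161 → quotient 5, remainder 55
161 ÷ 55 → quotient 2, remainder 51
55 ÷ 51 → quotient 1, remainder 4
51 ÷ 4 → quotient 12, remainder 3
4 ÷ 3 → quotient 1, remainder 1
3 ÷ 1 → quotient 3, remainder 0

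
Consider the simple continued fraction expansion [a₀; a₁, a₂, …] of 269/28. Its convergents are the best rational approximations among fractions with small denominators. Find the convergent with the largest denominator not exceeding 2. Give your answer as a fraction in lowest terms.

19/2

a_0 = 9: 9/1  (≤ bound)
a_1 = 1: 10/1  (≤ bound)
a_2 = 1: 19/2  (≤ bound)
a_3 = 1: 29/3  (> 2, stop)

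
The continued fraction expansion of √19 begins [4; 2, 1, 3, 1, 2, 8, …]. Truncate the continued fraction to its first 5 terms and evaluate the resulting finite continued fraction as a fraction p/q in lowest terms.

61/14

Use the convergent recurrence hₖ = aₖ·hₖ₋₁ + hₖ₋₂ (and likewise for the denominators kₖ):
a_0 = 4: 4/1
a_1 = 2: 9/2
a_2 = 1: 13/3
a_3 = 3: 48/11
a_4 = 1: 61/14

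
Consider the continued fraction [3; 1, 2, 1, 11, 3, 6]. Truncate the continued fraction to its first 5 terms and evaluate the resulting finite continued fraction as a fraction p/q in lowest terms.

176/47

Collapse the nested fraction from the inside out:
Start with 11.
1 + 1/(11/1) = 1 + 1/11 = 12/11
2 + 1/(12/11) = 2 + 11/12 = 35/12
1 + 1/(35/12) = 1 + 12/35 = 47/35
3 + 1/(47/35) = 3 + 35/47 = 176/47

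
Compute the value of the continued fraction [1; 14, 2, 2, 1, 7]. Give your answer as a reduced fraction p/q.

Starting at the tail and folding back:
Start with 7.
1 + 1/(7/1) = 1 + 1/7 = 8/7
2 + 1/(8/7) = 2 + 7/8 = 23/8
2 + 1/(23/8) = 2 + 8/23 = 54/23
14 + 1/(54/23) = 14 + 23/54 = 779/54
1 + 1/(779/54) = 1 + 54/779 = 833/779

833/779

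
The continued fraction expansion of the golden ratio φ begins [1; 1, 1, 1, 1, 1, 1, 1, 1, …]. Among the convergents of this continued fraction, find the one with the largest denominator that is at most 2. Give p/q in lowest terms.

3/2

a_0 = 1: 1/1  (≤ bound)
a_1 = 1: 2/1  (≤ bound)
a_2 = 1: 3/2  (≤ bound)
a_3 = 1: 5/3  (> 2, stop)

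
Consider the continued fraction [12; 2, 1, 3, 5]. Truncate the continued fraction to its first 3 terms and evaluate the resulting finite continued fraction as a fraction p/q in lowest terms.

Start with 1.
2 + 1/(1/1) = 2 + 1/1 = 3/1
12 + 1/(3/1) = 12 + 1/3 = 37/3

37/3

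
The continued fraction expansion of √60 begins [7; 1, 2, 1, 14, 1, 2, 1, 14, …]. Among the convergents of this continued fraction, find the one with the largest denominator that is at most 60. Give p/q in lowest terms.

457/59

a_0 = 7: 7/1  (≤ bound)
a_1 = 1: 8/1  (≤ bound)
a_2 = 2: 23/3  (≤ bound)
a_3 = 1: 31/4  (≤ bound)
a_4 = 14: 457/59  (≤ bound)
a_5 = 1: 488/63  (> 60, stop)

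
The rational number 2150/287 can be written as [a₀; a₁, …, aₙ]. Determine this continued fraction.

Run the Euclidean algorithm, recording each quotient:
2150 = 7·287 + 141, so a_0 = 7
287 = 2·141 + 5, so a_1 = 2
141 = 28·5 + 1, so a_2 = 28
5 = 5·1 + 0, so a_3 = 5

[7; 2, 28, 5]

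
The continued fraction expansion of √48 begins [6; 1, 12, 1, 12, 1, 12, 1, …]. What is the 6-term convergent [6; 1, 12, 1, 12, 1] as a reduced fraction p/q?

a_0 = 6: 6/1
a_1 = 1: 7/1
a_2 = 12: 90/13
a_3 = 1: 97/14
a_4 = 12: 1254/181
a_5 = 1: 1351/195

1351/195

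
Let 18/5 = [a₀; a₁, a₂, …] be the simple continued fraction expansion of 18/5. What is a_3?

Run the Euclidean algorithm, recording each quotient:
⌊18/5⌋ = 3, remainder 3
⌊5/3⌋ = 1, remainder 2
⌊3/2⌋ = 1, remainder 1
⌊2/1⌋ = 2, remainder 0

2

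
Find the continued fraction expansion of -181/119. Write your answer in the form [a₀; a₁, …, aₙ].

[-2; 2, 11, 2, 2]

-181 ÷ 119 → quotient -2, remainder 57
119 ÷ 57 → quotient 2, remainder 5
57 ÷ 5 → quotient 11, remainder 2
5 ÷ 2 → quotient 2, remainder 1
2 ÷ 1 → quotient 2, remainder 0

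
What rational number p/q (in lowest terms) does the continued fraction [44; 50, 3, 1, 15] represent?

139367/3166

Compute successive convergents:
a_0 = 44: 44/1
a_1 = 50: 2201/50
a_2 = 3: 6647/151
a_3 = 1: 8848/201
a_4 = 15: 139367/3166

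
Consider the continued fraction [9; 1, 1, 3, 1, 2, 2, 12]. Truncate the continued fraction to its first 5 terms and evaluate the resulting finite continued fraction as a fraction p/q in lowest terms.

86/9

Collapse the nested fraction from the inside out:
Start with 1.
3 + 1/(1/1) = 3 + 1/1 = 4/1
1 + 1/(4/1) = 1 + 1/4 = 5/4
1 + 1/(5/4) = 1 + 4/5 = 9/5
9 + 1/(9/5) = 9 + 5/9 = 86/9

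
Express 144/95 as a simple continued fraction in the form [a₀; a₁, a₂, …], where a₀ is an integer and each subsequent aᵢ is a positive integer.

Apply division with remainder until the remainder is 0:
⌊144/95⌋ = 1, remainder 49
⌊95/49⌋ = 1, remainder 46
⌊49/46⌋ = 1, remainder 3
⌊46/3⌋ = 15, remainder 1
⌊3/1⌋ = 3, remainder 0

[1; 1, 1, 15, 3]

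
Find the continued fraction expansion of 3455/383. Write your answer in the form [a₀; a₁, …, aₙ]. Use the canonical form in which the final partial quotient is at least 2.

3455 ÷ 383 → quotient 9, remainder 8
383 ÷ 8 → quotient 47, remainder 7
8 ÷ 7 → quotient 1, remainder 1
7 ÷ 1 → quotient 7, remainder 0

[9; 47, 1, 7]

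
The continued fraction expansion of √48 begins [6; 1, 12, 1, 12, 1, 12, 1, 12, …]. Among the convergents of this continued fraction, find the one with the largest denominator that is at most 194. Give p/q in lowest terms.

a_0 = 6: 6/1  (≤ bound)
a_1 = 1: 7/1  (≤ bound)
a_2 = 12: 90/13  (≤ bound)
a_3 = 1: 97/14  (≤ bound)
a_4 = 12: 1254/181  (≤ bound)
a_5 = 1: 1351/195  (> 194, stop)

1254/181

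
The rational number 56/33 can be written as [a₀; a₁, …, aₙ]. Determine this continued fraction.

Run the Euclidean algorithm, recording each quotient:
⌊56/33⌋ = 1, remainder 23
⌊33/23⌋ = 1, remainder 10
⌊23/10⌋ = 2, remainder 3
⌊10/3⌋ = 3, remainder 1
⌊3/1⌋ = 3, remainder 0

[1; 1, 2, 3, 3]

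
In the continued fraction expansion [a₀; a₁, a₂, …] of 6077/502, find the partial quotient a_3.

8

Repeatedly divide and take the remainder:
6077 ÷ 502 → quotient 12, remainder 53
502 ÷ 53 → quotient 9, remainder 25
53 ÷ 25 → quotient 2, remainder 3
25 ÷ 3 → quotient 8, remainder 1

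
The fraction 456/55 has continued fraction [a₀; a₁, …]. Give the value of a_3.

3

456 = 8·55 + 16, so a_0 = 8
55 = 3·16 + 7, so a_1 = 3
16 = 2·7 + 2, so a_2 = 2
7 = 3·2 + 1, so a_3 = 3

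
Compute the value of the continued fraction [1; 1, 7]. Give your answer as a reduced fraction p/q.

a_0 = 1: 1/1
a_1 = 1: 2/1
a_2 = 7: 15/8

15/8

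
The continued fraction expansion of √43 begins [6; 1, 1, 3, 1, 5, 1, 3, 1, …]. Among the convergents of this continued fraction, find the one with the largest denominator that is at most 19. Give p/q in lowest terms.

59/9

a_0 = 6: 6/1  (≤ bound)
a_1 = 1: 7/1  (≤ bound)
a_2 = 1: 13/2  (≤ bound)
a_3 = 3: 46/7  (≤ bound)
a_4 = 1: 59/9  (≤ bound)
a_5 = 5: 341/52  (> 19, stop)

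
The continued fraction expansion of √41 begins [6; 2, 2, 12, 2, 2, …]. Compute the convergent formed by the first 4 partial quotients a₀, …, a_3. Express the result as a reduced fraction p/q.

Starting at the tail and folding back:
Start with 12.
2 + 1/(12/1) = 2 + 1/12 = 25/12
2 + 1/(25/12) = 2 + 12/25 = 62/25
6 + 1/(62/25) = 6 + 25/62 = 397/62

397/62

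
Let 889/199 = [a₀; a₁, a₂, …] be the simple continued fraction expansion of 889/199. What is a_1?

⌊889/199⌋ = 4, remainder 93
⌊199/93⌋ = 2, remainder 13

2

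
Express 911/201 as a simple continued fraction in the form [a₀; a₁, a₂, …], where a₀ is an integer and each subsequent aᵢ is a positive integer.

[4; 1, 1, 7, 4, 3]

Apply division with remainder until the remainder is 0:
⌊911/201⌋ = 4, remainder 107
⌊201/107⌋ = 1, remainder 94
⌊107/94⌋ = 1, remainder 13
⌊94/13⌋ = 7, remainder 3
⌊13/3⌋ = 4, remainder 1
⌊3/1⌋ = 3, remainder 0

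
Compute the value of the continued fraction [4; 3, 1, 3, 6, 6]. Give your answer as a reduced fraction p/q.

2470/579

a_0 = 4: 4/1
a_1 = 3: 13/3
a_2 = 1: 17/4
a_3 = 3: 64/15
a_4 = 6: 401/94
a_5 = 6: 2470/579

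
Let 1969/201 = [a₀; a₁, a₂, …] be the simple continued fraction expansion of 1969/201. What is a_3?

1

Apply division with remainder until the remainder is 0:
1969 ÷ 201 → quotient 9, remainder 160
201 ÷ 160 → quotient 1, remainder 41
160 ÷ 41 → quotient 3, remainder 37
41 ÷ 37 → quotient 1, remainder 4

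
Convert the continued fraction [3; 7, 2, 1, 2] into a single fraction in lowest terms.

185/59

a_0 = 3: 3/1
a_1 = 7: 22/7
a_2 = 2: 47/15
a_3 = 1: 69/22
a_4 = 2: 185/59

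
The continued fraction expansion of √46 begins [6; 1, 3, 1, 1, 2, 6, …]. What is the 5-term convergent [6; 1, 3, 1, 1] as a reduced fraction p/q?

61/9

a_0 = 6: 6/1
a_1 = 1: 7/1
a_2 = 3: 27/4
a_3 = 1: 34/5
a_4 = 1: 61/9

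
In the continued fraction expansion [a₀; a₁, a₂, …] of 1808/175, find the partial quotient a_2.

58

⌊1808/175⌋ = 10, remainder 58
⌊175/58⌋ = 3, remainder 1
⌊58/1⌋ = 58, remainder 0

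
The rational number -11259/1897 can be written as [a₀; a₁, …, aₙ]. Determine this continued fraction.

[-6; 15, 2, 2, 1, 2, 1, 4]

Repeatedly divide and take the remainder:
-11259 ÷ 1897 → quotient -6, remainder 123
1897 ÷ 123 → quotient 15, remainder 52
123 ÷ 52 → quotient 2, remainder 19
52 ÷ 19 → quotient 2, remainder 14
19 ÷ 14 → quotient 1, remainder 5
14 ÷ 5 → quotient 2, remainder 4
5 ÷ 4 → quotient 1, remainder 1
4 ÷ 1 → quotient 4, remainder 0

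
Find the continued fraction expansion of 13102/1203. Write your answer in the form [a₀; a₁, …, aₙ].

Repeatedly divide and take the remainder:
13102 = 10·1203 + 1072, so a_0 = 10
1203 = 1·1072 + 131, so a_1 = 1
1072 = 8·131 + 24, so a_2 = 8
131 = 5·24 + 11, so a_3 = 5
24 = 2·11 + 2, so a_4 = 2
11 = 5·2 + 1, so a_5 = 5
2 = 2·1 + 0, so a_6 = 2

[10; 1, 8, 5, 2, 5, 2]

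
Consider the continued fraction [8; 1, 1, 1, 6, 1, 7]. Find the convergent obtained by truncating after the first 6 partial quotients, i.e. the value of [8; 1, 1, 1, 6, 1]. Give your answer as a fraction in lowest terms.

199/23

Build up convergents one term at a time:
a_0 = 8: 8/1
a_1 = 1: 9/1
a_2 = 1: 17/2
a_3 = 1: 26/3
a_4 = 6: 173/20
a_5 = 1: 199/23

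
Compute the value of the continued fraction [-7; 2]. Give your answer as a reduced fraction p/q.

Start with 2.
-7 + 1/(2/1) = -7 + 1/2 = -13/2

-13/2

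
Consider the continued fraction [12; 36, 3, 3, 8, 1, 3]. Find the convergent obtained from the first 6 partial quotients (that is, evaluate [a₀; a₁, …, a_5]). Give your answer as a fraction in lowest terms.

40605/3376

Build up convergents one term at a time:
a_0 = 12: 12/1
a_1 = 36: 433/36
a_2 = 3: 1311/109
a_3 = 3: 4366/363
a_4 = 8: 36239/3013
a_5 = 1: 40605/3376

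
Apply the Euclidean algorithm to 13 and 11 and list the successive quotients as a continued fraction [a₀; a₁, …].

[1; 5, 2]

Apply division with remainder until the remainder is 0:
13 = 1·11 + 2, so a_0 = 1
11 = 5·2 + 1, so a_1 = 5
2 = 2·1 + 0, so a_2 = 2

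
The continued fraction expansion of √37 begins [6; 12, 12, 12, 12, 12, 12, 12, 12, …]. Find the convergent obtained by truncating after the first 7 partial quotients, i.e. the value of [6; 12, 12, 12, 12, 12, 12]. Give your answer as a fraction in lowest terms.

18798954/3090529

Start with 12.
12 + 1/(12/1) = 12 + 1/12 = 145/12
12 + 1/(145/12) = 12 + 12/145 = 1752/145
12 + 1/(1752/145) = 12 + 145/1752 = 21169/1752
12 + 1/(21169/1752) = 12 + 1752/21169 = 255780/21169
12 + 1/(255780/21169) = 12 + 21169/255780 = 3090529/255780
6 + 1/(3090529/255780) = 6 + 255780/3090529 = 18798954/3090529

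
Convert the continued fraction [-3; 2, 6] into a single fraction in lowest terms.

-33/13

a_0 = -3: -3/1
a_1 = 2: -5/2
a_2 = 6: -33/13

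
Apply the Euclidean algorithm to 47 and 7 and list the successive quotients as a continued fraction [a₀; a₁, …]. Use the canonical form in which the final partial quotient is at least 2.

⌊47/7⌋ = 6, remainder 5
⌊7/5⌋ = 1, remainder 2
⌊5/2⌋ = 2, remainder 1
⌊2/1⌋ = 2, remainder 0

[6; 1, 2, 2]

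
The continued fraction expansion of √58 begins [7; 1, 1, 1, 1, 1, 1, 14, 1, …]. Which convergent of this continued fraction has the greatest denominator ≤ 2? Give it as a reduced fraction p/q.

15/2

List convergents until the denominator exceeds the bound:
a_0 = 7: 7/1  (≤ bound)
a_1 = 1: 8/1  (≤ bound)
a_2 = 1: 15/2  (≤ bound)
a_3 = 1: 23/3  (> 2, stop)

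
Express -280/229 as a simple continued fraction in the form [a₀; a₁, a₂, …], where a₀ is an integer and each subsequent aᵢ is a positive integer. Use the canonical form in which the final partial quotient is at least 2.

Repeatedly divide and take the remainder:
⌊-280/229⌋ = -2, remainder 178
⌊229/178⌋ = 1, remainder 51
⌊178/51⌋ = 3, remainder 25
⌊51/25⌋ = 2, remainder 1
⌊25/1⌋ = 25, remainder 0

[-2; 1, 3, 2, 25]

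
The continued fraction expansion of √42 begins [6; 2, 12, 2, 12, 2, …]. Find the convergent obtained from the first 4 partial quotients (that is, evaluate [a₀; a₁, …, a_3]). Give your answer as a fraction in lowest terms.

Compute successive convergents:
a_0 = 6: 6/1
a_1 = 2: 13/2
a_2 = 12: 162/25
a_3 = 2: 337/52

337/52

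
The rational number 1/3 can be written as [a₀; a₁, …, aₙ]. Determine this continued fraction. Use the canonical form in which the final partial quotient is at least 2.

1 = 0·3 + 1, so a_0 = 0
3 = 3·1 + 0, so a_1 = 3

[0; 3]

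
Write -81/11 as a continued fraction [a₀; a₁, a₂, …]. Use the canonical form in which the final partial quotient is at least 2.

-81 = -8·11 + 7, so a_0 = -8
11 = 1·7 + 4, so a_1 = 1
7 = 1·4 + 3, so a_2 = 1
4 = 1·3 + 1, so a_3 = 1
3 = 3·1 + 0, so a_4 = 3

[-8; 1, 1, 1, 3]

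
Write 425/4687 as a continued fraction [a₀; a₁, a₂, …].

⌊425/4687⌋ = 0, remainder 425
⌊4687/425⌋ = 11, remainder 12
⌊425/12⌋ = 35, remainder 5
⌊12/5⌋ = 2, remainder 2
⌊5/2⌋ = 2, remainder 1
⌊2/1⌋ = 2, remainder 0

[0; 11, 35, 2, 2, 2]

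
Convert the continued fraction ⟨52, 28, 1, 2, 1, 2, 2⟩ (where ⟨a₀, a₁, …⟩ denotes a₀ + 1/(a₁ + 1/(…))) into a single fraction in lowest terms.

Build up convergents one term at a time:
a_0 = 52: 52/1
a_1 = 28: 1457/28
a_2 = 1: 1509/29
a_3 = 2: 4475/86
a_4 = 1: 5984/115
a_5 = 2: 16443/316
a_6 = 2: 38870/747

38870/747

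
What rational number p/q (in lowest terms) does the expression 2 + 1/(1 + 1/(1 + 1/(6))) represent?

Starting at the tail and folding back:
Start with 6.
1 + 1/(6/1) = 1 + 1/6 = 7/6
1 + 1/(7/6) = 1 + 6/7 = 13/7
2 + 1/(13/7) = 2 + 7/13 = 33/13

33/13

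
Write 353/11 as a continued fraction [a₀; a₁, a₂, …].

⌊353/11⌋ = 32, remainder 1
⌊11/1⌋ = 11, remainder 0

[32; 11]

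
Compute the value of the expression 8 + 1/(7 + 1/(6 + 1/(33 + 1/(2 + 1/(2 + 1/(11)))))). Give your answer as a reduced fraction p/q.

669649/82271

a_0 = 8: 8/1
a_1 = 7: 57/7
a_2 = 6: 350/43
a_3 = 33: 11607/1426
a_4 = 2: 23564/2895
a_5 = 2: 58735/7216
a_6 = 11: 669649/82271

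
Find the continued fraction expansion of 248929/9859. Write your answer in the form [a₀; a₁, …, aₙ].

[25; 4, 57, 14, 3]

248929 ÷ 9859 → quotient 25, remainder 2454
9859 ÷ 2454 → quotient 4, remainder 43
2454 ÷ 43 → quotient 57, remainder 3
43 ÷ 3 → quotient 14, remainder 1
3 ÷ 1 → quotient 3, remainder 0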